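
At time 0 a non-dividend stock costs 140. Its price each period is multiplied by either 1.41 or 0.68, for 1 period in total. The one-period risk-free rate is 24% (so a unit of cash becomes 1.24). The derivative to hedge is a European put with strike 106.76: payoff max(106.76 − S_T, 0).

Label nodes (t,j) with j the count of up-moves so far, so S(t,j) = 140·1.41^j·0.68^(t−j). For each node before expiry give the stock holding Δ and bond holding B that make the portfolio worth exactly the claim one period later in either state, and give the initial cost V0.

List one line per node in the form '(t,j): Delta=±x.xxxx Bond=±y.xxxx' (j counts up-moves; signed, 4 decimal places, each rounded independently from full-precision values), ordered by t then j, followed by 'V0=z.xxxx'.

Under the risk-neutral measure, an up-move has probability p* = (R−d)/(u−d) = 0.7671 and values discount at R = 1.24.
Payoff layer (t=1): V(1,0)=11.5600, V(1,1)=0.0000
  t=0,j=0: stock 140.0000 → up 197.4000 (V=0.0000), down 95.2000 (V=11.5600). Price 2.1710; hedge Δ=-0.1131, bond B=18.0066.
Root portfolio cost Δ·140+B reproduces V0=2.1710.

(0,0): Delta=-0.1131 Bond=18.0066
V0=2.1710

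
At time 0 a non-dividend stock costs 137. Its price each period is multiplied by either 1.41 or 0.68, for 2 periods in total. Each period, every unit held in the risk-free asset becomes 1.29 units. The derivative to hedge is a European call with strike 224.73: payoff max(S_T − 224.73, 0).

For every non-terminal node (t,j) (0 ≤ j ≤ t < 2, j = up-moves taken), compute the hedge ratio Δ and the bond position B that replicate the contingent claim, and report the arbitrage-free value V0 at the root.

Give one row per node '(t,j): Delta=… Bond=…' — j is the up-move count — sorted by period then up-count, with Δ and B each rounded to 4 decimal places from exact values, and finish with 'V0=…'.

The replicating-portfolio and risk-neutral prices coincide; use p* = (1.29−0.68)/(1.41−0.68) = 0.8356 for the latter.
Payoff layer (t=2): V(2,0)=0.0000, V(2,1)=0.0000, V(2,2)=47.6397
Node (1,0) S=93.1600: V=(p*·0.0000+(1−p*)·0.0000)/1.29=0.0000; Δ=(0.0000−0.0000)/(131.3556−63.3488)=0.0000; B=V−Δ·S=0.0000
Node (1,1) S=193.1700: V=(p*·47.6397+(1−p*)·0.0000)/1.29=30.8593; Δ=(47.6397−0.0000)/(272.3697−131.3556)=0.3378; B=V−Δ·S=-34.4005
Node (0,0) S=137.0000: V=(p*·30.8593+(1−p*)·0.0000)/1.29=19.9896; Δ=(30.8593−0.0000)/(193.1700−93.1600)=0.3086; B=V−Δ·S=-22.2835
The time-0 hedge costs 19.9896, which is the no-arbitrage price.

(0,0): Delta=0.3086 Bond=-22.2835
(1,0): Delta=0.0000 Bond=0.0000
(1,1): Delta=0.3378 Bond=-34.4005
V0=19.9896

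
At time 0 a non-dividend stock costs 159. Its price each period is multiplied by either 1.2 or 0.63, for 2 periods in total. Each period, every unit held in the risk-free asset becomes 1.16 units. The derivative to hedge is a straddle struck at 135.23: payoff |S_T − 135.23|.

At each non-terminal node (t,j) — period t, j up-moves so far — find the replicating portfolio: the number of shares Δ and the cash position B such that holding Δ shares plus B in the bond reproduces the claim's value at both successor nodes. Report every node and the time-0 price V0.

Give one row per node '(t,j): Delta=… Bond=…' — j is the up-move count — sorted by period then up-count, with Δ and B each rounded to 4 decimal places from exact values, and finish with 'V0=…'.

The replicating-portfolio and risk-neutral prices coincide; use p* = (1.16−0.63)/(1.2−0.63) = 0.9298 for the latter.
Terminal payoffs: V(2,0)=72.1229, V(2,1)=15.0260, V(2,2)=93.7300
(1,0): S=100.1700. Δ = (V_up−V_dn)/(S_up−S_dn) = (15.0260−72.1229)/(120.2040−63.1071) = -1.0000. V = [p*·15.0260 + (1−p*)·72.1229]/1.16 = 16.4076. B = V − Δ·S = 116.5776.
(1,1): S=190.8000. Δ = (V_up−V_dn)/(S_up−S_dn) = (93.7300−15.0260)/(228.9600−120.2040) = 0.7237. V = [p*·93.7300 + (1−p*)·15.0260]/1.16 = 76.0404. B = V − Δ·S = -62.0368.
(0,0): S=159.0000. Δ = (V_up−V_dn)/(S_up−S_dn) = (76.0404−16.4076)/(190.8000−100.1700) = 0.6580. V = [p*·76.0404 + (1−p*)·16.4076]/1.16 = 61.9446. B = V − Δ·S = -42.6745.
The time-0 hedge costs 61.9446, which is the no-arbitrage price.

(0,0): Delta=0.6580 Bond=-42.6745
(1,0): Delta=-1.0000 Bond=116.5776
(1,1): Delta=0.7237 Bond=-62.0368
V0=61.9446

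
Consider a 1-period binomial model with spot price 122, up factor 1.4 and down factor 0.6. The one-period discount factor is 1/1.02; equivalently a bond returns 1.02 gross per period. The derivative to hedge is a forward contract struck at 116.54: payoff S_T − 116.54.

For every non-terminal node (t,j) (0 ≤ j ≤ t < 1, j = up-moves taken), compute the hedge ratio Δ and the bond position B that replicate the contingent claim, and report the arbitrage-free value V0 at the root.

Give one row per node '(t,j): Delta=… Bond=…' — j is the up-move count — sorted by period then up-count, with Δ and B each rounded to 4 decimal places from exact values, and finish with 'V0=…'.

(0,0): Delta=1.0000 Bond=-114.2549
V0=7.7451

Risk-neutral probability p* = (R−d)/(u−d) = (1.02−0.6)/(1.4−0.6) = 0.5250.
Payoff layer (t=1): V(1,0)=-43.3400, V(1,1)=54.2600
(0,0): S=122.0000. Δ = (V_up−V_dn)/(S_up−S_dn) = (54.2600−-43.3400)/(170.8000−73.2000) = 1.0000. V = [p*·54.2600 + (1−p*)·-43.3400]/1.02 = 7.7451. B = V − Δ·S = -114.2549.
Each (Δ,B) replicates both successor values, so the strategy is self-financing and V0 is arbitrage-free.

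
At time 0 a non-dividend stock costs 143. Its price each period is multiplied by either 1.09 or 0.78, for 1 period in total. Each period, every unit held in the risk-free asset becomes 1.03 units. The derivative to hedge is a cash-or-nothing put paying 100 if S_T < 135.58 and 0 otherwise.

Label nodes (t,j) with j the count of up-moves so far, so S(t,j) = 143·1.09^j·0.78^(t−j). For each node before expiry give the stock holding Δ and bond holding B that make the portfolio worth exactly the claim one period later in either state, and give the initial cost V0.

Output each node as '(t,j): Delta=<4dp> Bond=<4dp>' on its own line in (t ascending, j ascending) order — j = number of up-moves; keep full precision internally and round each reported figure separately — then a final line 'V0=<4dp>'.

(0,0): Delta=-2.2558 Bond=341.3718
V0=18.7911

No-arbitrage ⇒ martingale measure with p* = (R−d)/(u−d) = 0.8065.
At expiry t=1: V(1,0)=100.0000, V(1,1)=0.0000
Node (0,0) S=143.0000: V=(p*·0.0000+(1−p*)·100.0000)/1.03=18.7911; Δ=(0.0000−100.0000)/(155.8700−111.5400)=-2.2558; B=V−Δ·S=341.3718
The time-0 hedge costs 18.7911, which is the no-arbitrage price.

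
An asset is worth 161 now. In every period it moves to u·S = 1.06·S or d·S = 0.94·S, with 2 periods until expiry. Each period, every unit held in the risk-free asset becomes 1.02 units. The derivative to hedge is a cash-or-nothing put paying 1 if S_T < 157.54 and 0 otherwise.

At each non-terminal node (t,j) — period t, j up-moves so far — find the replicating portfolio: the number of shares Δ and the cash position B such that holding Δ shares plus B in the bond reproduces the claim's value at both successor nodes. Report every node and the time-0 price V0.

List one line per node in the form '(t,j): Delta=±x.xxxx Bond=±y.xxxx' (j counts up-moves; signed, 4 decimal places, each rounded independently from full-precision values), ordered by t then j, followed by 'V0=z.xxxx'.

(0,0): Delta=-0.0169 Bond=2.8301
(1,0): Delta=-0.0551 Bond=8.6601
(1,1): Delta=0.0000 Bond=0.0000
V0=0.1068

The replicating-portfolio and risk-neutral prices coincide; use p* = (1.02−0.94)/(1.06−0.94) = 0.6667 for the latter.
Terminal values V(2,·): V(2,0)=1.0000, V(2,1)=0.0000, V(2,2)=0.0000
  t=1,j=0: stock 151.3400 → up 160.4204 (V=0.0000), down 142.2596 (V=1.0000). Price 0.3268; hedge Δ=-0.0551, bond B=8.6601.
  t=1,j=1: stock 170.6600 → up 180.8996 (V=0.0000), down 160.4204 (V=0.0000). Price 0.0000; hedge Δ=0.0000, bond B=0.0000.
  t=0,j=0: stock 161.0000 → up 170.6600 (V=0.0000), down 151.3400 (V=0.3268). Price 0.1068; hedge Δ=-0.0169, bond B=2.8301.
Each (Δ,B) replicates both successor values, so the strategy is self-financing and V0 is arbitrage-free.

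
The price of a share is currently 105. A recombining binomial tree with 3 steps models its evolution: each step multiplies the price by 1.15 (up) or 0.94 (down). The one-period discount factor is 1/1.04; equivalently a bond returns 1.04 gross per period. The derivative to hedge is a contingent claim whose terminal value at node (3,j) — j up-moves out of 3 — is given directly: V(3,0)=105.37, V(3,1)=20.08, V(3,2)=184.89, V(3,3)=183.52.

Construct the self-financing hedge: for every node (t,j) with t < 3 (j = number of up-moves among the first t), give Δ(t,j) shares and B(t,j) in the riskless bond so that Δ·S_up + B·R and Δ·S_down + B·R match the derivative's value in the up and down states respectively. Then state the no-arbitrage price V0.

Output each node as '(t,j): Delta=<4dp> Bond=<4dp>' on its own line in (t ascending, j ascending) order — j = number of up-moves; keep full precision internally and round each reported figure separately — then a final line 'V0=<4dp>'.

Under the risk-neutral measure, an up-move has probability p* = (R−d)/(u−d) = 0.4762 and values discount at R = 1.04.
Terminal payoffs: V(3,0)=105.3700, V(3,1)=20.0800, V(3,2)=184.8900, V(3,3)=183.5200
  t=2,j=0: stock 92.7780 → up 106.6947 (V=20.0800), down 87.2113 (V=105.3700). Price 62.2651; hedge Δ=-4.3776, bond B=468.4080.
  t=2,j=1: stock 113.5050 → up 130.5307 (V=184.8900), down 106.6947 (V=20.0800). Price 94.7701; hedge Δ=6.9143, bond B=-690.0394.
  t=2,j=2: stock 138.8625 → up 159.6919 (V=183.5200), down 130.5307 (V=184.8900). Price 177.1516; hedge Δ=-0.0470, bond B=183.6754.
  t=1,j=0: stock 98.7000 → up 113.5050 (V=94.7701), down 92.7780 (V=62.2651). Price 74.7536; hedge Δ=1.5682, bond B=-80.0323.
  t=1,j=1: stock 120.7500 → up 138.8625 (V=177.1516), down 113.5050 (V=94.7701). Price 128.8456; hedge Δ=3.2488, bond B=-263.4469.
  t=0,j=0: stock 105.0000 → up 120.7500 (V=128.8456), down 98.7000 (V=74.7536). Price 96.6458; hedge Δ=2.4532, bond B=-160.9352.
Self-financing check: at every node Δ·S+B equals the discounted successor values.

(0,0): Delta=2.4532 Bond=-160.9352
(1,0): Delta=1.5682 Bond=-80.0323
(1,1): Delta=3.2488 Bond=-263.4469
(2,0): Delta=-4.3776 Bond=468.4080
(2,1): Delta=6.9143 Bond=-690.0394
(2,2): Delta=-0.0470 Bond=183.6754
V0=96.6458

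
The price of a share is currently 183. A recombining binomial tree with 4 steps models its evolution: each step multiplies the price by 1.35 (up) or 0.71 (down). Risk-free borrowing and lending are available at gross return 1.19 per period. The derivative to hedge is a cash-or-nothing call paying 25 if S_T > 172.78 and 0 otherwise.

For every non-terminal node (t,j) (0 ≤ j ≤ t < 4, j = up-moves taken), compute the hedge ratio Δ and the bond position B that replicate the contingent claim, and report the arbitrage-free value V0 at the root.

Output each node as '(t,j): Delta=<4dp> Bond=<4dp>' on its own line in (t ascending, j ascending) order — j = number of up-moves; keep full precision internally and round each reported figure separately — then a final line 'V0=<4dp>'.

Under the risk-neutral measure, an up-move has probability p* = (R−d)/(u−d) = 0.7500 and values discount at R = 1.19.
At expiry t=4: V(4,0)=0.0000, V(4,1)=0.0000, V(4,2)=0.0000, V(4,3)=25.0000, V(4,4)=25.0000
  t=3,j=0: stock 65.4977 → up 88.4219 (V=0.0000), down 46.5034 (V=0.0000). Price 0.0000; hedge Δ=0.0000, bond B=0.0000.
  t=3,j=1: stock 124.5379 → up 168.1262 (V=0.0000), down 88.4219 (V=0.0000). Price 0.0000; hedge Δ=0.0000, bond B=0.0000.
  t=3,j=2: stock 236.7974 → up 319.6765 (V=25.0000), down 168.1262 (V=0.0000). Price 15.7563; hedge Δ=0.1650, bond B=-23.3062.
  t=3,j=3: stock 450.2486 → up 607.8356 (V=25.0000), down 319.6765 (V=25.0000). Price 21.0084; hedge Δ=0.0000, bond B=21.0084.
  t=2,j=0: stock 92.2503 → up 124.5379 (V=0.0000), down 65.4977 (V=0.0000). Price 0.0000; hedge Δ=0.0000, bond B=0.0000.
  t=2,j=1: stock 175.4055 → up 236.7974 (V=15.7563), down 124.5379 (V=0.0000). Price 9.9304; hedge Δ=0.1404, bond B=-14.6888.
  t=2,j=2: stock 333.5175 → up 450.2486 (V=21.0084), down 236.7974 (V=15.7563). Price 16.5507; hedge Δ=0.0246, bond B=8.3443.
  t=1,j=0: stock 129.9300 → up 175.4055 (V=9.9304), down 92.2503 (V=0.0000). Price 6.2587; hedge Δ=0.1194, bond B=-9.2576.
  t=1,j=1: stock 247.0500 → up 333.5175 (V=16.5507), down 175.4055 (V=9.9304). Price 12.5174; hedge Δ=0.0419, bond B=2.1732.
  t=0,j=0: stock 183.0000 → up 247.0500 (V=12.5174), down 129.9300 (V=6.2587). Price 9.2039; hedge Δ=0.0534, bond B=-0.5752.
Check: Δ(0,0)·S0 + B(0,0) = 9.2039 = V0.

(0,0): Delta=0.0534 Bond=-0.5752
(1,0): Delta=0.1194 Bond=-9.2576
(1,1): Delta=0.0419 Bond=2.1732
(2,0): Delta=0.0000 Bond=0.0000
(2,1): Delta=0.1404 Bond=-14.6888
(2,2): Delta=0.0246 Bond=8.3443
(3,0): Delta=0.0000 Bond=0.0000
(3,1): Delta=0.0000 Bond=0.0000
(3,2): Delta=0.1650 Bond=-23.3062
(3,3): Delta=0.0000 Bond=21.0084
V0=9.2039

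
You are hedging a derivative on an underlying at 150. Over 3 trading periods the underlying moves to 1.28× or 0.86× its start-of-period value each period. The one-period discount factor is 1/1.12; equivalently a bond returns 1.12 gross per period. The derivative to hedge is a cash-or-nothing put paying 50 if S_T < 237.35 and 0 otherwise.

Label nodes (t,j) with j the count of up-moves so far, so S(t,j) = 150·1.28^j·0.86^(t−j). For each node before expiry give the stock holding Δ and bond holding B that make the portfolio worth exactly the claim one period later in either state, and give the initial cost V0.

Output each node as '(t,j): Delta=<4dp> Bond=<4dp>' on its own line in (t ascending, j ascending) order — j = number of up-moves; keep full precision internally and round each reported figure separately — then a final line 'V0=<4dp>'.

(0,0): Delta=-0.2425 Bond=63.5153
(1,0): Delta=0.0000 Bond=39.8597
(1,1): Delta=-0.3427 Bond=90.3848
(2,0): Delta=0.0000 Bond=44.6429
(2,1): Delta=0.0000 Bond=44.6429
(2,2): Delta=-0.4844 Bond=136.0544
V0=27.1462

Since d<R<u, set p* = (R−d)/(u−d) = 0.6190; price each node as the discounted p*-expectation of its children.
Terminal payoffs: V(3,0)=50.0000, V(3,1)=50.0000, V(3,2)=50.0000, V(3,3)=0.0000
  t=2,j=0: stock 110.9400 → up 142.0032 (V=50.0000), down 95.4084 (V=50.0000). Price 44.6429; hedge Δ=0.0000, bond B=44.6429.
  t=2,j=1: stock 165.1200 → up 211.3536 (V=50.0000), down 142.0032 (V=50.0000). Price 44.6429; hedge Δ=0.0000, bond B=44.6429.
  t=2,j=2: stock 245.7600 → up 314.5728 (V=0.0000), down 211.3536 (V=50.0000). Price 17.0068; hedge Δ=-0.4844, bond B=136.0544.
  t=1,j=0: stock 129.0000 → up 165.1200 (V=44.6429), down 110.9400 (V=44.6429). Price 39.8597; hedge Δ=0.0000, bond B=39.8597.
  t=1,j=1: stock 192.0000 → up 245.7600 (V=17.0068), down 165.1200 (V=44.6429). Price 24.5847; hedge Δ=-0.3427, bond B=90.3848.
  t=0,j=0: stock 150.0000 → up 192.0000 (V=24.5847), down 129.0000 (V=39.8597). Price 27.1462; hedge Δ=-0.2425, bond B=63.5153.
Check: Δ(0,0)·S0 + B(0,0) = 27.1462 = V0.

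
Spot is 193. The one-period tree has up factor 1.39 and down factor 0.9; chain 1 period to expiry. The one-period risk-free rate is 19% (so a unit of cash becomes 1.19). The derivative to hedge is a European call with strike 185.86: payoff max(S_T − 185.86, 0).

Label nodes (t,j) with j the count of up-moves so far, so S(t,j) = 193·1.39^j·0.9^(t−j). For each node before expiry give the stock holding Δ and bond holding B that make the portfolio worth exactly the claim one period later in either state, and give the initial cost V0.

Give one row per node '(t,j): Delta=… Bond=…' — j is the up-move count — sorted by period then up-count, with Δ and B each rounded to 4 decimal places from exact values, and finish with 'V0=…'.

Since d<R<u, set p* = (R−d)/(u−d) = 0.5918; price each node as the discounted p*-expectation of its children.
At expiry t=1: V(1,0)=0.0000, V(1,1)=82.4100
(0,0): S=193.0000. Δ = (V_up−V_dn)/(S_up−S_dn) = (82.4100−0.0000)/(268.2700−173.7000) = 0.8714. V = [p*·82.4100 + (1−p*)·0.0000]/1.19 = 40.9859. B = V − Δ·S = -127.1977.
Check: Δ(0,0)·S0 + B(0,0) = 40.9859 = V0.

(0,0): Delta=0.8714 Bond=-127.1977
V0=40.9859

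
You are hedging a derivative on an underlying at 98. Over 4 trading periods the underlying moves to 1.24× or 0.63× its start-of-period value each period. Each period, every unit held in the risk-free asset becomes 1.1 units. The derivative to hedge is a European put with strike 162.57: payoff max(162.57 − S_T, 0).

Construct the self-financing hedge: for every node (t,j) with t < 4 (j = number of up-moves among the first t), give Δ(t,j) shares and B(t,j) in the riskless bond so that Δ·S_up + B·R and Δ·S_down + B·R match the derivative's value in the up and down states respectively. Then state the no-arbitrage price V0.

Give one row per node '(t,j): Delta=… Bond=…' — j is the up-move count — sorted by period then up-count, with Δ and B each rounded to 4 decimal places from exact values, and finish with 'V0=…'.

(0,0): Delta=-0.6026 Bond=88.7343
(1,0): Delta=-1.0000 Bond=122.1412
(1,1): Delta=-0.5425 Bond=90.2999
(2,0): Delta=-1.0000 Bond=134.3554
(2,1): Delta=-1.0000 Bond=134.3554
(2,2): Delta=-0.4733 Bond=88.8968
(3,0): Delta=-1.0000 Bond=147.7909
(3,1): Delta=-1.0000 Bond=147.7909
(3,2): Delta=-1.0000 Bond=147.7909
(3,3): Delta=-0.3935 Bond=82.8916
V0=29.6764

Since d<R<u, set p* = (R−d)/(u−d) = 0.7705; price each node as the discounted p*-expectation of its children.
Payoff layer (t=4): V(4,0)=147.1321, V(4,1)=132.1843, V(4,2)=102.7632, V(4,3)=44.8550, V(4,4)=0.0000
  t=3,j=0: stock 24.5046 → up 30.3857 (V=132.1843), down 15.4379 (V=147.1321). Price 123.2863; hedge Δ=-1.0000, bond B=147.7909.
  t=3,j=1: stock 48.2313 → up 59.8068 (V=102.7632), down 30.3857 (V=132.1843). Price 99.5596; hedge Δ=-1.0000, bond B=147.7909.
  t=3,j=2: stock 94.9314 → up 117.7150 (V=44.8550), down 59.8068 (V=102.7632). Price 52.8595; hedge Δ=-1.0000, bond B=147.7909.
  t=3,j=3: stock 186.8492 → up 231.6929 (V=0.0000), down 117.7150 (V=44.8550). Price 9.3587; hedge Δ=-0.3935, bond B=82.8916.
  t=2,j=0: stock 38.8962 → up 48.2313 (V=99.5596), down 24.5046 (V=123.2863). Price 95.4592; hedge Δ=-1.0000, bond B=134.3554.
  t=2,j=1: stock 76.5576 → up 94.9314 (V=52.8595), down 48.2313 (V=99.5596). Price 57.7978; hedge Δ=-1.0000, bond B=134.3554.
  t=2,j=2: stock 150.6848 → up 186.8492 (V=9.3587), down 94.9314 (V=52.8595). Price 17.5841; hedge Δ=-0.4733, bond B=88.8968.
  t=1,j=0: stock 61.7400 → up 76.5576 (V=57.7978), down 38.8962 (V=95.4592). Price 60.4012; hedge Δ=-1.0000, bond B=122.1412.
  t=1,j=1: stock 121.5200 → up 150.6848 (V=17.5841), down 76.5576 (V=57.7978). Price 24.3759; hedge Δ=-0.5425, bond B=90.2999.
  t=0,j=0: stock 98.0000 → up 121.5200 (V=24.3759), down 61.7400 (V=60.4012). Price 29.6764; hedge Δ=-0.6026, bond B=88.7343.
Self-financing check: at every node Δ·S+B equals the discounted successor values.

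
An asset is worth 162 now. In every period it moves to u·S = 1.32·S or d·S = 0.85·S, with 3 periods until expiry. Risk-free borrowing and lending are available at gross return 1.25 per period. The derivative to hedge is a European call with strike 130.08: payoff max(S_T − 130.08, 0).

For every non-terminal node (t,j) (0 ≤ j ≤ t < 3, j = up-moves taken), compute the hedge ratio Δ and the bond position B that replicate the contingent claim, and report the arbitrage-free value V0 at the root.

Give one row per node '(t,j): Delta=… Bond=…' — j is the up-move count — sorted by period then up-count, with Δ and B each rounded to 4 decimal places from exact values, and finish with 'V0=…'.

Risk-neutral probability p* = (R−d)/(u−d) = (1.25−0.85)/(1.32−0.85) = 0.8511.
Terminal payoffs: V(3,0)=0.0000, V(3,1)=24.4194, V(3,2)=109.8485, V(3,3)=242.5148
  t=2,j=0: stock 117.0450 → up 154.4994 (V=24.4194), down 99.4882 (V=0.0000). Price 16.6260; hedge Δ=0.4439, bond B=-35.3302.
  t=2,j=1: stock 181.7640 → up 239.9285 (V=109.8485), down 154.4994 (V=24.4194). Price 77.7000; hedge Δ=1.0000, bond B=-104.0640.
  t=2,j=2: stock 282.2688 → up 372.5948 (V=242.5148), down 239.9285 (V=109.8485). Price 178.2048; hedge Δ=1.0000, bond B=-104.0640.
  t=1,j=0: stock 137.7000 → up 181.7640 (V=77.7000), down 117.0450 (V=16.6260). Price 54.8831; hedge Δ=0.9437, bond B=-75.0616.
  t=1,j=1: stock 213.8400 → up 282.2688 (V=178.2048), down 181.7640 (V=77.7000). Price 130.5888; hedge Δ=1.0000, bond B=-83.2512.
  t=0,j=0: stock 162.0000 → up 213.8400 (V=130.5888), down 137.7000 (V=54.8831). Price 95.4508; hedge Δ=0.9943, bond B=-65.6252.
Each (Δ,B) replicates both successor values, so the strategy is self-financing and V0 is arbitrage-free.

(0,0): Delta=0.9943 Bond=-65.6252
(1,0): Delta=0.9437 Bond=-75.0616
(1,1): Delta=1.0000 Bond=-83.2512
(2,0): Delta=0.4439 Bond=-35.3302
(2,1): Delta=1.0000 Bond=-104.0640
(2,2): Delta=1.0000 Bond=-104.0640
V0=95.4508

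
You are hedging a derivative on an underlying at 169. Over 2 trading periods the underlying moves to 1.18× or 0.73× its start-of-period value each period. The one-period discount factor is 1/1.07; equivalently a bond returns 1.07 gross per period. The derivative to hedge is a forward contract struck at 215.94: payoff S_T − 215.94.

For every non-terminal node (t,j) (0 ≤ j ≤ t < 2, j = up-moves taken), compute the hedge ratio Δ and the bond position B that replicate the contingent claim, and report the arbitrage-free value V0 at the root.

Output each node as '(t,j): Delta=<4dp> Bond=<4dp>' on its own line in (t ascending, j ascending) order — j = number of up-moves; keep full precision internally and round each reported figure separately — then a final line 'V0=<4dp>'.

(0,0): Delta=1.0000 Bond=-188.6104
(1,0): Delta=1.0000 Bond=-201.8131
(1,1): Delta=1.0000 Bond=-201.8131
V0=-19.6104

Risk-neutral probability p* = (R−d)/(u−d) = (1.07−0.73)/(1.18−0.73) = 0.7556.
At expiry t=2: V(2,0)=-125.8799, V(2,1)=-70.3634, V(2,2)=19.3756
  t=1,j=0: stock 123.3700 → up 145.5766 (V=-70.3634), down 90.0601 (V=-125.8799). Price -78.4431; hedge Δ=1.0000, bond B=-201.8131.
  t=1,j=1: stock 199.4200 → up 235.3156 (V=19.3756), down 145.5766 (V=-70.3634). Price -2.3931; hedge Δ=1.0000, bond B=-201.8131.
  t=0,j=0: stock 169.0000 → up 199.4200 (V=-2.3931), down 123.3700 (V=-78.4431). Price -19.6104; hedge Δ=1.0000, bond B=-188.6104.
The time-0 hedge costs -19.6104, which is the no-arbitrage price.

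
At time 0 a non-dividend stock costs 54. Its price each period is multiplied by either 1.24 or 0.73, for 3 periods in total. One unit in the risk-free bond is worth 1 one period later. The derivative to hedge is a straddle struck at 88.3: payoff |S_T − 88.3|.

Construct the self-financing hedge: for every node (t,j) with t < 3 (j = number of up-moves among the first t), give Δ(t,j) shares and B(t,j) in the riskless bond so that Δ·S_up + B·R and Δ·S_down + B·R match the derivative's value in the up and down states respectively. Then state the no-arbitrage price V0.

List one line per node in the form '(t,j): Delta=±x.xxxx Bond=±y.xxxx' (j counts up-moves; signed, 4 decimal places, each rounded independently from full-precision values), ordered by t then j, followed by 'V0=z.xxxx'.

(0,0): Delta=-0.7017 Bond=76.5392
(1,0): Delta=-1.0000 Bond=88.3000
(1,1): Delta=-0.5455 Bond=66.0852
(2,0): Delta=-1.0000 Bond=88.3000
(2,1): Delta=-1.0000 Bond=88.3000
(2,2): Delta=-0.3077 Bond=46.3388
V0=38.6499

Risk-neutral probability p* = (R−d)/(u−d) = (1−0.73)/(1.24−0.73) = 0.5294.
Terminal values V(3,·): V(3,0)=67.2931, V(3,1)=52.6170, V(3,2)=27.6878, V(3,3)=14.6577
Node (2,0) S=28.7766: V=(p*·52.6170+(1−p*)·67.2931)/1=59.5234; Δ=(52.6170−67.2931)/(35.6830−21.0069)=-1.0000; B=V−Δ·S=88.3000
Node (2,1) S=48.8808: V=(p*·27.6878+(1−p*)·52.6170)/1=39.4192; Δ=(27.6878−52.6170)/(60.6122−35.6830)=-1.0000; B=V−Δ·S=88.3000
Node (2,2) S=83.0304: V=(p*·14.6577+(1−p*)·27.6878)/1=20.7895; Δ=(14.6577−27.6878)/(102.9577−60.6122)=-0.3077; B=V−Δ·S=46.3388
Node (1,0) S=39.4200: V=(p*·39.4192+(1−p*)·59.5234)/1=48.8800; Δ=(39.4192−59.5234)/(48.8808−28.7766)=-1.0000; B=V−Δ·S=88.3000
Node (1,1) S=66.9600: V=(p*·20.7895+(1−p*)·39.4192)/1=29.5564; Δ=(20.7895−39.4192)/(83.0304−48.8808)=-0.5455; B=V−Δ·S=66.0852
Node (0,0) S=54.0000: V=(p*·29.5564+(1−p*)·48.8800)/1=38.6499; Δ=(29.5564−48.8800)/(66.9600−39.4200)=-0.7017; B=V−Δ·S=76.5392
Check: Δ(0,0)·S0 + B(0,0) = 38.6499 = V0.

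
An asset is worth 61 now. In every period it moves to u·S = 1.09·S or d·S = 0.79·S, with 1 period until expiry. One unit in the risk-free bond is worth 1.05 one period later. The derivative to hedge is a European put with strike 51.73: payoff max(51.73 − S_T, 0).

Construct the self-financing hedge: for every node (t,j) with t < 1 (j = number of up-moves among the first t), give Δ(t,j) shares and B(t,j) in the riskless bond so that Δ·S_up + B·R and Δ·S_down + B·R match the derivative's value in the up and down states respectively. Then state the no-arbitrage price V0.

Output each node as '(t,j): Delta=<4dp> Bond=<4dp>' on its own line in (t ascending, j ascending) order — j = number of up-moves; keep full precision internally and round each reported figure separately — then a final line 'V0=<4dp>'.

(0,0): Delta=-0.1934 Bond=12.2495
V0=0.4495

Risk-neutral probability p* = (R−d)/(u−d) = (1.05−0.79)/(1.09−0.79) = 0.8667.
Payoff layer (t=1): V(1,0)=3.5400, V(1,1)=0.0000
Node (0,0) S=61.0000: V=(p*·0.0000+(1−p*)·3.5400)/1.05=0.4495; Δ=(0.0000−3.5400)/(66.4900−48.1900)=-0.1934; B=V−Δ·S=12.2495
Root portfolio cost Δ·61+B reproduces V0=0.4495.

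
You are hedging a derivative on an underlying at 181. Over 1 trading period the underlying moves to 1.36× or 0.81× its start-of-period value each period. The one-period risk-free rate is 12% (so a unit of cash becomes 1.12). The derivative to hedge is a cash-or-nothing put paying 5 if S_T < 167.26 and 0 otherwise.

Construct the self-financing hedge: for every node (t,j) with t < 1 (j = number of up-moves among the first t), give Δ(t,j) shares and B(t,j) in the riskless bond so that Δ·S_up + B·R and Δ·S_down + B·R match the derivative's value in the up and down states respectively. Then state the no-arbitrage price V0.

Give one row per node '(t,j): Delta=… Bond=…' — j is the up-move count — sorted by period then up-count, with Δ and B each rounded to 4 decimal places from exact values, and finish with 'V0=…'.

(0,0): Delta=-0.0502 Bond=11.0390
V0=1.9481

The replicating-portfolio and risk-neutral prices coincide; use p* = (1.12−0.81)/(1.36−0.81) = 0.5636 for the latter.
Terminal payoffs: V(1,0)=5.0000, V(1,1)=0.0000
(0,0): S=181.0000. Δ = (V_up−V_dn)/(S_up−S_dn) = (0.0000−5.0000)/(246.1600−146.6100) = -0.0502. V = [p*·0.0000 + (1−p*)·5.0000]/1.12 = 1.9481. B = V − Δ·S = 11.0390.
Self-financing check: at every node Δ·S+B equals the discounted successor values.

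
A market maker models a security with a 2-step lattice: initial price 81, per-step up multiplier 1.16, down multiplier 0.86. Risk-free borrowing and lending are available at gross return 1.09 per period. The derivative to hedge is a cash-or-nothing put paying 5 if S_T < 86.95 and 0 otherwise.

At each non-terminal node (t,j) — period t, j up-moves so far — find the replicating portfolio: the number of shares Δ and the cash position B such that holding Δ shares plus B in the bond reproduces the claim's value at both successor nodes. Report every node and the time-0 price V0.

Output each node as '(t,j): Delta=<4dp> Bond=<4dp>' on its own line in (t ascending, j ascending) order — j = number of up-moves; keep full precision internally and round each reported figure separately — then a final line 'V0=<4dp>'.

Since d<R<u, set p* = (R−d)/(u−d) = 0.7667; price each node as the discounted p*-expectation of its children.
Terminal payoffs: V(2,0)=5.0000, V(2,1)=5.0000, V(2,2)=0.0000
Node (1,0) S=69.6600: V=(p*·5.0000+(1−p*)·5.0000)/1.09=4.5872; Δ=(5.0000−5.0000)/(80.8056−59.9076)=0.0000; B=V−Δ·S=4.5872
Node (1,1) S=93.9600: V=(p*·0.0000+(1−p*)·5.0000)/1.09=1.0703; Δ=(0.0000−5.0000)/(108.9936−80.8056)=-0.1774; B=V−Δ·S=17.7370
Node (0,0) S=81.0000: V=(p*·1.0703+(1−p*)·4.5872)/1.09=1.7348; Δ=(1.0703−4.5872)/(93.9600−69.6600)=-0.1447; B=V−Δ·S=13.4575
The time-0 hedge costs 1.7348, which is the no-arbitrage price.

(0,0): Delta=-0.1447 Bond=13.4575
(1,0): Delta=0.0000 Bond=4.5872
(1,1): Delta=-0.1774 Bond=17.7370
V0=1.7348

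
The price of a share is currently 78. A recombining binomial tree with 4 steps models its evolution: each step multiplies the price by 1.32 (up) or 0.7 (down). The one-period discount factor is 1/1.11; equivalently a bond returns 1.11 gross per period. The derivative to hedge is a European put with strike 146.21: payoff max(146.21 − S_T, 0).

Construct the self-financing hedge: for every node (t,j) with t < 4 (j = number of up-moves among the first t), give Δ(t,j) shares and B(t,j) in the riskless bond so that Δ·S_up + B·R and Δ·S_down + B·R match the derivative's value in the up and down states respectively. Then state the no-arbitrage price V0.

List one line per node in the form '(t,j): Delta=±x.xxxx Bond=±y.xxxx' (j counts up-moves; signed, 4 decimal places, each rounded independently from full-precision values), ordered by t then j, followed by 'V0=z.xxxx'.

(0,0): Delta=-0.6039 Bond=76.8284
(1,0): Delta=-1.0000 Bond=106.9075
(1,1): Delta=-0.4963 Bond=74.2017
(2,0): Delta=-1.0000 Bond=118.6673
(2,1): Delta=-1.0000 Bond=118.6673
(2,2): Delta=-0.3595 Bond=63.7695
(3,0): Delta=-1.0000 Bond=131.7207
(3,1): Delta=-1.0000 Bond=131.7207
(3,2): Delta=-1.0000 Bond=131.7207
(3,3): Delta=-0.1855 Bond=39.5727
V0=29.7255

Since d<R<u, set p* = (R−d)/(u−d) = 0.6613; price each node as the discounted p*-expectation of its children.
Terminal values V(4,·): V(4,0)=127.4822, V(4,1)=110.8947, V(4,2)=79.6155, V(4,3)=20.6317, V(4,4)=0.0000
  t=3,j=0: stock 26.7540 → up 35.3153 (V=110.8947), down 18.7278 (V=127.4822). Price 104.9667; hedge Δ=-1.0000, bond B=131.7207.
  t=3,j=1: stock 50.4504 → up 66.5945 (V=79.6155), down 35.3153 (V=110.8947). Price 81.2703; hedge Δ=-1.0000, bond B=131.7207.
  t=3,j=2: stock 95.1350 → up 125.5783 (V=20.6317), down 66.5945 (V=79.6155). Price 36.5857; hedge Δ=-1.0000, bond B=131.7207.
  t=3,j=3: stock 179.3975 → up 236.8047 (V=0.0000), down 125.5783 (V=20.6317). Price 6.2957; hedge Δ=-0.1855, bond B=39.5727.
  t=2,j=0: stock 38.2200 → up 50.4504 (V=81.2703), down 26.7540 (V=104.9667). Price 80.4473; hedge Δ=-1.0000, bond B=118.6673.
  t=2,j=1: stock 72.0720 → up 95.1350 (V=36.5857), down 50.4504 (V=81.2703). Price 46.5953; hedge Δ=-1.0000, bond B=118.6673.
  t=2,j=2: stock 135.9072 → up 179.3975 (V=6.2957), down 95.1350 (V=36.5857). Price 14.9146; hedge Δ=-0.3595, bond B=63.7695.
  t=1,j=0: stock 54.6000 → up 72.0720 (V=46.5953), down 38.2200 (V=80.4473). Price 52.3075; hedge Δ=-1.0000, bond B=106.9075.
  t=1,j=1: stock 102.9600 → up 135.9072 (V=14.9146), down 72.0720 (V=46.5953). Price 23.1037; hedge Δ=-0.4963, bond B=74.2017.
  t=0,j=0: stock 78.0000 → up 102.9600 (V=23.1037), down 54.6000 (V=52.3075). Price 29.7255; hedge Δ=-0.6039, bond B=76.8284.
The time-0 hedge costs 29.7255, which is the no-arbitrage price.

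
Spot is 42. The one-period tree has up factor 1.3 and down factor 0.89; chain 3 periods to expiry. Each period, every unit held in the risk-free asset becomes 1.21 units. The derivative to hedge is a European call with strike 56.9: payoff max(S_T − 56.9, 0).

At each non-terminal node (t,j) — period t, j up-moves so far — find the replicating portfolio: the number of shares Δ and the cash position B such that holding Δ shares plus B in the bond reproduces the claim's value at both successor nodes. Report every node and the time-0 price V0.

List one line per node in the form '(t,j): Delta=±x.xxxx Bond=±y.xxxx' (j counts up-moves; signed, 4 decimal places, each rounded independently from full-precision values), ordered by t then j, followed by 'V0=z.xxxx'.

(0,0): Delta=0.7884 Bond=-22.1988
(1,0): Delta=0.2640 Bond=-7.2581
(1,1): Delta=0.8894 Bond=-32.3738
(2,0): Delta=0.0000 Bond=0.0000
(2,1): Delta=0.3148 Bond=-11.2523
(2,2): Delta=1.0000 Bond=-47.0248
V0=10.9138

The replicating-portfolio and risk-neutral prices coincide; use p* = (1.21−0.89)/(1.3−0.89) = 0.7805 for the latter.
At expiry t=3: V(3,0)=0.0000, V(3,1)=0.0000, V(3,2)=6.2722, V(3,3)=35.3740
  t=2,j=0: stock 33.2682 → up 43.2487 (V=0.0000), down 29.6087 (V=0.0000). Price 0.0000; hedge Δ=0.0000, bond B=0.0000.
  t=2,j=1: stock 48.5940 → up 63.1722 (V=6.2722), down 43.2487 (V=0.0000). Price 4.0458; hedge Δ=0.3148, bond B=-11.2523.
  t=2,j=2: stock 70.9800 → up 92.2740 (V=35.3740), down 63.1722 (V=6.2722). Price 23.9552; hedge Δ=1.0000, bond B=-47.0248.
  t=1,j=0: stock 37.3800 → up 48.5940 (V=4.0458), down 33.2682 (V=0.0000). Price 2.6096; hedge Δ=0.2640, bond B=-7.2581.
  t=1,j=1: stock 54.6000 → up 70.9800 (V=23.9552), down 48.5940 (V=4.0458). Price 16.1858; hedge Δ=0.8894, bond B=-32.3738.
  t=0,j=0: stock 42.0000 → up 54.6000 (V=16.1858), down 37.3800 (V=2.6096). Price 10.9138; hedge Δ=0.7884, bond B=-22.1988.
The time-0 hedge costs 10.9138, which is the no-arbitrage price.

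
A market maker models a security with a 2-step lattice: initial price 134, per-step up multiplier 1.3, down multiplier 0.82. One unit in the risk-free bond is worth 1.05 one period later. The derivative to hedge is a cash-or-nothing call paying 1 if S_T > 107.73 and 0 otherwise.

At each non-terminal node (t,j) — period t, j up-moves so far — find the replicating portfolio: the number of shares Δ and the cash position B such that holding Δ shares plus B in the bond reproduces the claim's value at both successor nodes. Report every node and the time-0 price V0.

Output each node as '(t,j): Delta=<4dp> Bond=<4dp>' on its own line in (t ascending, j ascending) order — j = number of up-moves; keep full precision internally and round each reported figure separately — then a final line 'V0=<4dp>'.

The replicating-portfolio and risk-neutral prices coincide; use p* = (1.05−0.82)/(1.3−0.82) = 0.4792 for the latter.
At expiry t=2: V(2,0)=0.0000, V(2,1)=1.0000, V(2,2)=1.0000
(1,0): S=109.8800. Δ = (V_up−V_dn)/(S_up−S_dn) = (1.0000−0.0000)/(142.8440−90.1016) = 0.0190. V = [p*·1.0000 + (1−p*)·0.0000]/1.05 = 0.4563. B = V − Δ·S = -1.6270.
(1,1): S=174.2000. Δ = (V_up−V_dn)/(S_up−S_dn) = (1.0000−1.0000)/(226.4600−142.8440) = 0.0000. V = [p*·1.0000 + (1−p*)·1.0000]/1.05 = 0.9524. B = V − Δ·S = 0.9524.
(0,0): S=134.0000. Δ = (V_up−V_dn)/(S_up−S_dn) = (0.9524−0.4563)/(174.2000−109.8800) = 0.0077. V = [p*·0.9524 + (1−p*)·0.4563]/1.05 = 0.6610. B = V − Δ·S = -0.3724.
The time-0 hedge costs 0.6610, which is the no-arbitrage price.

(0,0): Delta=0.0077 Bond=-0.3724
(1,0): Delta=0.0190 Bond=-1.6270
(1,1): Delta=0.0000 Bond=0.9524
V0=0.6610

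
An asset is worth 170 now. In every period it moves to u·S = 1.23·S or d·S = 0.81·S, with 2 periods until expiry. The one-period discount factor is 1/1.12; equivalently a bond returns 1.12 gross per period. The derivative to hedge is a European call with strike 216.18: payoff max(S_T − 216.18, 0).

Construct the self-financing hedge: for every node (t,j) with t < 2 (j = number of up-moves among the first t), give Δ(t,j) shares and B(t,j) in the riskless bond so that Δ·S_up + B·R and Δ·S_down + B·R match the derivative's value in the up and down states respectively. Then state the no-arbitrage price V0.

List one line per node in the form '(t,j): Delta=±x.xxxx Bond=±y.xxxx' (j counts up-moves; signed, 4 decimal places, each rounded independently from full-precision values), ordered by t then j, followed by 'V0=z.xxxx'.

Since d<R<u, set p* = (R−d)/(u−d) = 0.7381; price each node as the discounted p*-expectation of its children.
At expiry t=2: V(2,0)=0.0000, V(2,1)=0.0000, V(2,2)=41.0130
  t=1,j=0: stock 137.7000 → up 169.3710 (V=0.0000), down 111.5370 (V=0.0000). Price 0.0000; hedge Δ=0.0000, bond B=0.0000.
  t=1,j=1: stock 209.1000 → up 257.1930 (V=41.0130), down 169.3710 (V=0.0000). Price 27.0281; hedge Δ=0.4670, bond B=-70.6219.
  t=0,j=0: stock 170.0000 → up 209.1000 (V=27.0281), down 137.7000 (V=0.0000). Price 17.8119; hedge Δ=0.3785, bond B=-46.5408.
The time-0 hedge costs 17.8119, which is the no-arbitrage price.

(0,0): Delta=0.3785 Bond=-46.5408
(1,0): Delta=0.0000 Bond=0.0000
(1,1): Delta=0.4670 Bond=-70.6219
V0=17.8119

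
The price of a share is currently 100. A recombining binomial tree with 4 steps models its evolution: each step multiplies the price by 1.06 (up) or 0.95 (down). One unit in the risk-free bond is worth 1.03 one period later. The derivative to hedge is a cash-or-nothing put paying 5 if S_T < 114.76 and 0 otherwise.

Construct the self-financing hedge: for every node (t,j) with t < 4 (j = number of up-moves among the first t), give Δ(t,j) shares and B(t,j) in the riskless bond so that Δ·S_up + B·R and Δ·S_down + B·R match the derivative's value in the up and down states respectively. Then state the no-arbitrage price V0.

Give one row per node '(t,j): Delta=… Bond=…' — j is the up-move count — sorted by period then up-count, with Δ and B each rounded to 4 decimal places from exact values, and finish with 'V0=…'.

Risk-neutral probability p* = (R−d)/(u−d) = (1.03−0.95)/(1.06−0.95) = 0.7273.
Terminal values V(4,·): V(4,0)=5.0000, V(4,1)=5.0000, V(4,2)=5.0000, V(4,3)=5.0000, V(4,4)=0.0000
  t=3,j=0: stock 85.7375 → up 90.8817 (V=5.0000), down 81.4506 (V=5.0000). Price 4.8544; hedge Δ=0.0000, bond B=4.8544.
  t=3,j=1: stock 95.6650 → up 101.4049 (V=5.0000), down 90.8817 (V=5.0000). Price 4.8544; hedge Δ=0.0000, bond B=4.8544.
  t=3,j=2: stock 106.7420 → up 113.1465 (V=5.0000), down 101.4049 (V=5.0000). Price 4.8544; hedge Δ=0.0000, bond B=4.8544.
  t=3,j=3: stock 119.1016 → up 126.2477 (V=0.0000), down 113.1465 (V=5.0000). Price 1.3239; hedge Δ=-0.3816, bond B=46.7785.
  t=2,j=0: stock 90.2500 → up 95.6650 (V=4.8544), down 85.7375 (V=4.8544). Price 4.7130; hedge Δ=0.0000, bond B=4.7130.
  t=2,j=1: stock 100.7000 → up 106.7420 (V=4.8544), down 95.6650 (V=4.8544). Price 4.7130; hedge Δ=0.0000, bond B=4.7130.
  t=2,j=2: stock 112.3600 → up 119.1016 (V=1.3239), down 106.7420 (V=4.8544). Price 2.2202; hedge Δ=-0.2856, bond B=34.3152.
  t=1,j=0: stock 95.0000 → up 100.7000 (V=4.7130), down 90.2500 (V=4.7130). Price 4.5757; hedge Δ=0.0000, bond B=4.5757.
  t=1,j=1: stock 106.0000 → up 112.3600 (V=2.2202), down 100.7000 (V=4.7130). Price 2.8156; hedge Δ=-0.2138, bond B=25.4775.
  t=0,j=0: stock 100.0000 → up 106.0000 (V=2.8156), down 95.0000 (V=4.5757). Price 3.1996; hedge Δ=-0.1600, bond B=19.2010.
The time-0 hedge costs 3.1996, which is the no-arbitrage price.

(0,0): Delta=-0.1600 Bond=19.2010
(1,0): Delta=0.0000 Bond=4.5757
(1,1): Delta=-0.2138 Bond=25.4775
(2,0): Delta=0.0000 Bond=4.7130
(2,1): Delta=0.0000 Bond=4.7130
(2,2): Delta=-0.2856 Bond=34.3152
(3,0): Delta=0.0000 Bond=4.8544
(3,1): Delta=0.0000 Bond=4.8544
(3,2): Delta=0.0000 Bond=4.8544
(3,3): Delta=-0.3816 Bond=46.7785
V0=3.1996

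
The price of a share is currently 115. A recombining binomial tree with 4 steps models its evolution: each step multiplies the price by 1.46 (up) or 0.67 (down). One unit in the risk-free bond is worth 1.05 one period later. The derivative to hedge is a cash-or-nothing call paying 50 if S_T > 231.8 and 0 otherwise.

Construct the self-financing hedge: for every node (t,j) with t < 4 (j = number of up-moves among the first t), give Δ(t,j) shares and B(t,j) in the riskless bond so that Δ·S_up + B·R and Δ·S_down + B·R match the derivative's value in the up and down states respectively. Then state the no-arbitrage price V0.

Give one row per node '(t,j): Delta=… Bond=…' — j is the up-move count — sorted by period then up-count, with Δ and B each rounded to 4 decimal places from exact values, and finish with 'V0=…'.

(0,0): Delta=0.1713 Bond=-7.9895
(1,0): Delta=0.1724 Bond=-8.4755
(1,1): Delta=0.1707 Bond=-8.2957
(2,0): Delta=0.0000 Bond=0.0000
(2,1): Delta=0.2577 Bond=-18.5010
(2,2): Delta=0.1276 Bond=1.8530
(3,0): Delta=0.0000 Bond=0.0000
(3,1): Delta=0.0000 Bond=0.0000
(3,2): Delta=0.3854 Bond=-40.3858
(3,3): Delta=0.0000 Bond=47.6190
V0=11.7059

No-arbitrage ⇒ martingale measure with p* = (R−d)/(u−d) = 0.4810.
Terminal payoffs: V(4,0)=0.0000, V(4,1)=0.0000, V(4,2)=0.0000, V(4,3)=50.0000, V(4,4)=50.0000
  t=3,j=0: stock 34.5877 → up 50.4981 (V=0.0000), down 23.1738 (V=0.0000). Price 0.0000; hedge Δ=0.0000, bond B=0.0000.
  t=3,j=1: stock 75.3703 → up 110.0407 (V=0.0000), down 50.4981 (V=0.0000). Price 0.0000; hedge Δ=0.0000, bond B=0.0000.
  t=3,j=2: stock 164.2398 → up 239.7901 (V=50.0000), down 110.0407 (V=0.0000). Price 22.9054; hedge Δ=0.3854, bond B=-40.3858.
  t=3,j=3: stock 357.8956 → up 522.5276 (V=50.0000), down 239.7901 (V=50.0000). Price 47.6190; hedge Δ=0.0000, bond B=47.6190.
  t=2,j=0: stock 51.6235 → up 75.3703 (V=0.0000), down 34.5877 (V=0.0000). Price 0.0000; hedge Δ=0.0000, bond B=0.0000.
  t=2,j=1: stock 112.4930 → up 164.2398 (V=22.9054), down 75.3703 (V=0.0000). Price 10.4931; hedge Δ=0.2577, bond B=-18.5010.
  t=2,j=2: stock 245.1340 → up 357.8956 (V=47.6190), down 164.2398 (V=22.9054). Price 33.1362; hedge Δ=0.1276, bond B=1.8530.
  t=1,j=0: stock 77.0500 → up 112.4930 (V=10.4931), down 51.6235 (V=0.0000). Price 4.8070; hedge Δ=0.1724, bond B=-8.4755.
  t=1,j=1: stock 167.9000 → up 245.1340 (V=33.1362), down 112.4930 (V=10.4931). Price 20.3664; hedge Δ=0.1707, bond B=-8.2957.
  t=0,j=0: stock 115.0000 → up 167.9000 (V=20.3664), down 77.0500 (V=4.8070). Price 11.7059; hedge Δ=0.1713, bond B=-7.9895.
The time-0 hedge costs 11.7059, which is the no-arbitrage price.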